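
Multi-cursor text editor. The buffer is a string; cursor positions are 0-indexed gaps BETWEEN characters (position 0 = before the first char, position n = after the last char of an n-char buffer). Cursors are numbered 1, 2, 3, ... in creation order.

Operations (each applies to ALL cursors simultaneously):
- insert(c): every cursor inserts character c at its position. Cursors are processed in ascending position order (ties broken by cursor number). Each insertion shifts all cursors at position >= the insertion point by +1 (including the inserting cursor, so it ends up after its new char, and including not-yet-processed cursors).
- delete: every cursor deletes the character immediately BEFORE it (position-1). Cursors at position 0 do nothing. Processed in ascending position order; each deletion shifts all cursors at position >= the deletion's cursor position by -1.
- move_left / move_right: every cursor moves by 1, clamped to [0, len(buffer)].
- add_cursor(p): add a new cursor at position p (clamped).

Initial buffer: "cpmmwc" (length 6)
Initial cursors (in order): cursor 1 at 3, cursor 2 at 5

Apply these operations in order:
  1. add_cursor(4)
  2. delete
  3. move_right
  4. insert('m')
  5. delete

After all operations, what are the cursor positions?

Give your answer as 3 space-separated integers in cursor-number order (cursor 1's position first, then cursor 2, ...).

After op 1 (add_cursor(4)): buffer="cpmmwc" (len 6), cursors c1@3 c3@4 c2@5, authorship ......
After op 2 (delete): buffer="cpc" (len 3), cursors c1@2 c2@2 c3@2, authorship ...
After op 3 (move_right): buffer="cpc" (len 3), cursors c1@3 c2@3 c3@3, authorship ...
After op 4 (insert('m')): buffer="cpcmmm" (len 6), cursors c1@6 c2@6 c3@6, authorship ...123
After op 5 (delete): buffer="cpc" (len 3), cursors c1@3 c2@3 c3@3, authorship ...

Answer: 3 3 3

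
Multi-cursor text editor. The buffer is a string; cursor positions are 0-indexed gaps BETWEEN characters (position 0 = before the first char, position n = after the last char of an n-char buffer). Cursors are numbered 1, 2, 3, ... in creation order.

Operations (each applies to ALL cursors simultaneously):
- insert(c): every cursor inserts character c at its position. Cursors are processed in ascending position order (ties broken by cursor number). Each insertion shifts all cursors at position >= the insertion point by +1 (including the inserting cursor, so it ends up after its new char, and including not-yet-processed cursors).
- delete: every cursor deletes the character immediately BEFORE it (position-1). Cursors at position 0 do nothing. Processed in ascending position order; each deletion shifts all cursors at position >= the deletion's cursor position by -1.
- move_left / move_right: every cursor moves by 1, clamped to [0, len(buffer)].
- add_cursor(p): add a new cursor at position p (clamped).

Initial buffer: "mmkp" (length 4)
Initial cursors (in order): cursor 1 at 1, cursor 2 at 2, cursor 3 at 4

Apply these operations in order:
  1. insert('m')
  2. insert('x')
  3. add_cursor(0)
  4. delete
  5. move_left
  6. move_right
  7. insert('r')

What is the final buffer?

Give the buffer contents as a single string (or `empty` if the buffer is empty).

After op 1 (insert('m')): buffer="mmmmkpm" (len 7), cursors c1@2 c2@4 c3@7, authorship .1.2..3
After op 2 (insert('x')): buffer="mmxmmxkpmx" (len 10), cursors c1@3 c2@6 c3@10, authorship .11.22..33
After op 3 (add_cursor(0)): buffer="mmxmmxkpmx" (len 10), cursors c4@0 c1@3 c2@6 c3@10, authorship .11.22..33
After op 4 (delete): buffer="mmmmkpm" (len 7), cursors c4@0 c1@2 c2@4 c3@7, authorship .1.2..3
After op 5 (move_left): buffer="mmmmkpm" (len 7), cursors c4@0 c1@1 c2@3 c3@6, authorship .1.2..3
After op 6 (move_right): buffer="mmmmkpm" (len 7), cursors c4@1 c1@2 c2@4 c3@7, authorship .1.2..3
After op 7 (insert('r')): buffer="mrmrmmrkpmr" (len 11), cursors c4@2 c1@4 c2@7 c3@11, authorship .411.22..33

Answer: mrmrmmrkpmr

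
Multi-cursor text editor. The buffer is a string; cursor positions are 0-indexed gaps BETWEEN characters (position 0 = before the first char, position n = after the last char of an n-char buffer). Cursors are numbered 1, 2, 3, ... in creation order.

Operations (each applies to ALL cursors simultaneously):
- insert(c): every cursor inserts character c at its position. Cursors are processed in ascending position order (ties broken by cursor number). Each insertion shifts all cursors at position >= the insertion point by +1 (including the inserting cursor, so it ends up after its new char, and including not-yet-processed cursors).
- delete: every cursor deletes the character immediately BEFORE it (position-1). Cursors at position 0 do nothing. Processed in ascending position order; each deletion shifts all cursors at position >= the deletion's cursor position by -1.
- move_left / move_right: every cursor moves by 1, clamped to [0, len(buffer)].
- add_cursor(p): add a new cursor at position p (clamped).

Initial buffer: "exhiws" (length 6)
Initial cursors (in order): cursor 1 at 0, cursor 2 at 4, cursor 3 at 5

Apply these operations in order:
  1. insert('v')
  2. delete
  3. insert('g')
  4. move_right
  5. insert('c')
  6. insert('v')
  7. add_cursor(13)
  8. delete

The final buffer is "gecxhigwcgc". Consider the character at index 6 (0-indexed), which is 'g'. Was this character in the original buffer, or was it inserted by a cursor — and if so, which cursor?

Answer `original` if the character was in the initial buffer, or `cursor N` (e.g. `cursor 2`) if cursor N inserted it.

Answer: cursor 2

Derivation:
After op 1 (insert('v')): buffer="vexhivwvs" (len 9), cursors c1@1 c2@6 c3@8, authorship 1....2.3.
After op 2 (delete): buffer="exhiws" (len 6), cursors c1@0 c2@4 c3@5, authorship ......
After op 3 (insert('g')): buffer="gexhigwgs" (len 9), cursors c1@1 c2@6 c3@8, authorship 1....2.3.
After op 4 (move_right): buffer="gexhigwgs" (len 9), cursors c1@2 c2@7 c3@9, authorship 1....2.3.
After op 5 (insert('c')): buffer="gecxhigwcgsc" (len 12), cursors c1@3 c2@9 c3@12, authorship 1.1...2.23.3
After op 6 (insert('v')): buffer="gecvxhigwcvgscv" (len 15), cursors c1@4 c2@11 c3@15, authorship 1.11...2.223.33
After op 7 (add_cursor(13)): buffer="gecvxhigwcvgscv" (len 15), cursors c1@4 c2@11 c4@13 c3@15, authorship 1.11...2.223.33
After op 8 (delete): buffer="gecxhigwcgc" (len 11), cursors c1@3 c2@9 c4@10 c3@11, authorship 1.1...2.233
Authorship (.=original, N=cursor N): 1 . 1 . . . 2 . 2 3 3
Index 6: author = 2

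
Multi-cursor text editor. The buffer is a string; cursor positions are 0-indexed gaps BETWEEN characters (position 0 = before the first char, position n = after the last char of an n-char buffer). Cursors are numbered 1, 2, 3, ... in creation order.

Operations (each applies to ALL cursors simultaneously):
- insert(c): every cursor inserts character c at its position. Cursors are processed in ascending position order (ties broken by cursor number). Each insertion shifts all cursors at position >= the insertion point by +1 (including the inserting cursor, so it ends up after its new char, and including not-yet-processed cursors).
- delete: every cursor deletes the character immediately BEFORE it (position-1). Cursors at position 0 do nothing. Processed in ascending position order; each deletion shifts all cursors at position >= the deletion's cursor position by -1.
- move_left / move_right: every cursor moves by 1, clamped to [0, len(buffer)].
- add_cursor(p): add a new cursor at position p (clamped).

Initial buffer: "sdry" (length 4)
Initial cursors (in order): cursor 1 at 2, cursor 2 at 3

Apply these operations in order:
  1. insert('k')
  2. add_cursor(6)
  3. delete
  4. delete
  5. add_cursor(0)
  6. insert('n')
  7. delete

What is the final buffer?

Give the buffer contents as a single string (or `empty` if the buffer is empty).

Answer: empty

Derivation:
After op 1 (insert('k')): buffer="sdkrky" (len 6), cursors c1@3 c2@5, authorship ..1.2.
After op 2 (add_cursor(6)): buffer="sdkrky" (len 6), cursors c1@3 c2@5 c3@6, authorship ..1.2.
After op 3 (delete): buffer="sdr" (len 3), cursors c1@2 c2@3 c3@3, authorship ...
After op 4 (delete): buffer="" (len 0), cursors c1@0 c2@0 c3@0, authorship 
After op 5 (add_cursor(0)): buffer="" (len 0), cursors c1@0 c2@0 c3@0 c4@0, authorship 
After op 6 (insert('n')): buffer="nnnn" (len 4), cursors c1@4 c2@4 c3@4 c4@4, authorship 1234
After op 7 (delete): buffer="" (len 0), cursors c1@0 c2@0 c3@0 c4@0, authorship 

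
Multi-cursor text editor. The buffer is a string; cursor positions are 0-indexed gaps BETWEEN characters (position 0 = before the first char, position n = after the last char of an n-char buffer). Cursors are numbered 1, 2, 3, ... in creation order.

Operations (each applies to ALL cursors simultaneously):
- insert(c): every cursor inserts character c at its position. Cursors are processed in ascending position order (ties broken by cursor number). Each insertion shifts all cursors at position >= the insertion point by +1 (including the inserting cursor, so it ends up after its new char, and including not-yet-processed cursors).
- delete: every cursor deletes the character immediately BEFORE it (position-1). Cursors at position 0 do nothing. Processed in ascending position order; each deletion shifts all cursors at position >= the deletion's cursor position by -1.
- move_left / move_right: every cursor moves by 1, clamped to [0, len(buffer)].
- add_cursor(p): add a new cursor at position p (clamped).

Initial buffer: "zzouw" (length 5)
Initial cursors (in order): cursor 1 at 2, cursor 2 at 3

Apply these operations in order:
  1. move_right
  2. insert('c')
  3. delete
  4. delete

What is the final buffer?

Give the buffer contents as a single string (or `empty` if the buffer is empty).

After op 1 (move_right): buffer="zzouw" (len 5), cursors c1@3 c2@4, authorship .....
After op 2 (insert('c')): buffer="zzocucw" (len 7), cursors c1@4 c2@6, authorship ...1.2.
After op 3 (delete): buffer="zzouw" (len 5), cursors c1@3 c2@4, authorship .....
After op 4 (delete): buffer="zzw" (len 3), cursors c1@2 c2@2, authorship ...

Answer: zzw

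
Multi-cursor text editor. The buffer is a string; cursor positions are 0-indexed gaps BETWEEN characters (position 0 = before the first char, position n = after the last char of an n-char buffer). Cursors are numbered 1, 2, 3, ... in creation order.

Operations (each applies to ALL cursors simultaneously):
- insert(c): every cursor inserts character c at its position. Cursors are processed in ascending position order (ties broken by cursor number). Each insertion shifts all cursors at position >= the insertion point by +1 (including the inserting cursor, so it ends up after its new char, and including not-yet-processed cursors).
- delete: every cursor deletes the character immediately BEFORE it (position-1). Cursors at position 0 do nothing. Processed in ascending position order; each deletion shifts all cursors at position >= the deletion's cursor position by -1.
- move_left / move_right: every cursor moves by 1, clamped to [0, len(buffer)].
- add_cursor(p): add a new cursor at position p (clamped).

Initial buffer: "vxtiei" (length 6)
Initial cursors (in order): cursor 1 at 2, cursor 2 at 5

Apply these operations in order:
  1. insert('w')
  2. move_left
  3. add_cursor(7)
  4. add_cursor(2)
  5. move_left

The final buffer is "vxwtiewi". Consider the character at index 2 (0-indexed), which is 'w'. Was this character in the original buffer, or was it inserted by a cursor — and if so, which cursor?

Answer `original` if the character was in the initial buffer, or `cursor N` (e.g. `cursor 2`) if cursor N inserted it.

Answer: cursor 1

Derivation:
After op 1 (insert('w')): buffer="vxwtiewi" (len 8), cursors c1@3 c2@7, authorship ..1...2.
After op 2 (move_left): buffer="vxwtiewi" (len 8), cursors c1@2 c2@6, authorship ..1...2.
After op 3 (add_cursor(7)): buffer="vxwtiewi" (len 8), cursors c1@2 c2@6 c3@7, authorship ..1...2.
After op 4 (add_cursor(2)): buffer="vxwtiewi" (len 8), cursors c1@2 c4@2 c2@6 c3@7, authorship ..1...2.
After op 5 (move_left): buffer="vxwtiewi" (len 8), cursors c1@1 c4@1 c2@5 c3@6, authorship ..1...2.
Authorship (.=original, N=cursor N): . . 1 . . . 2 .
Index 2: author = 1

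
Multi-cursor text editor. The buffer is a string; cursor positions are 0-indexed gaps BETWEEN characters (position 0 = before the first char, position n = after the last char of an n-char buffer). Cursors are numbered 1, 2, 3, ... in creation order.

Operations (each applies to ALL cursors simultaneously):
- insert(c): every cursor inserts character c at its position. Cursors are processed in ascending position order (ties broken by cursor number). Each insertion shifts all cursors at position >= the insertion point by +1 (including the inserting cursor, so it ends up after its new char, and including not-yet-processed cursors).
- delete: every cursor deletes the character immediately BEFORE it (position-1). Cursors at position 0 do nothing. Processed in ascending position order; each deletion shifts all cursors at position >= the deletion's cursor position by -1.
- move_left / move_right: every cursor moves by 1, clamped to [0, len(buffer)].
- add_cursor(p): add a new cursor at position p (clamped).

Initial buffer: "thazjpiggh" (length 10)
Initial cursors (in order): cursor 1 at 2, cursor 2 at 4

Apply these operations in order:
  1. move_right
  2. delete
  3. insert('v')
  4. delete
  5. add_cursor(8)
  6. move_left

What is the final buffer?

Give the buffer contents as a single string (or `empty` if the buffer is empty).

Answer: thzpiggh

Derivation:
After op 1 (move_right): buffer="thazjpiggh" (len 10), cursors c1@3 c2@5, authorship ..........
After op 2 (delete): buffer="thzpiggh" (len 8), cursors c1@2 c2@3, authorship ........
After op 3 (insert('v')): buffer="thvzvpiggh" (len 10), cursors c1@3 c2@5, authorship ..1.2.....
After op 4 (delete): buffer="thzpiggh" (len 8), cursors c1@2 c2@3, authorship ........
After op 5 (add_cursor(8)): buffer="thzpiggh" (len 8), cursors c1@2 c2@3 c3@8, authorship ........
After op 6 (move_left): buffer="thzpiggh" (len 8), cursors c1@1 c2@2 c3@7, authorship ........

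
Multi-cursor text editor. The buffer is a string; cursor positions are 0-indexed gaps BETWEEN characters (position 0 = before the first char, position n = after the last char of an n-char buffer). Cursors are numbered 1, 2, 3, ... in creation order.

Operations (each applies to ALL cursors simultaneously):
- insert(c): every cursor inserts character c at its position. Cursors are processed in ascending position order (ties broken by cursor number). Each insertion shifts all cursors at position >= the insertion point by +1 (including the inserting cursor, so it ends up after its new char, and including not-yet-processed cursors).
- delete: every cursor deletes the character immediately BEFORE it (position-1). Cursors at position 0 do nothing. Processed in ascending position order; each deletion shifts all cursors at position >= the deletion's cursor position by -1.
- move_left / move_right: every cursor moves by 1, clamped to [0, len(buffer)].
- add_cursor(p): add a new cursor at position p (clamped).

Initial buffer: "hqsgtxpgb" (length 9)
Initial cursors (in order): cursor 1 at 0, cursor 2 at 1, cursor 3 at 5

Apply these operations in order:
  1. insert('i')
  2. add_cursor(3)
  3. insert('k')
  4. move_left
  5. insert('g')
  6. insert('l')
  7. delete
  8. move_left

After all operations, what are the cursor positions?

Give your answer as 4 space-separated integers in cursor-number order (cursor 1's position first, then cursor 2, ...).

Answer: 1 7 14 7

Derivation:
After op 1 (insert('i')): buffer="ihiqsgtixpgb" (len 12), cursors c1@1 c2@3 c3@8, authorship 1.2....3....
After op 2 (add_cursor(3)): buffer="ihiqsgtixpgb" (len 12), cursors c1@1 c2@3 c4@3 c3@8, authorship 1.2....3....
After op 3 (insert('k')): buffer="ikhikkqsgtikxpgb" (len 16), cursors c1@2 c2@6 c4@6 c3@12, authorship 11.224....33....
After op 4 (move_left): buffer="ikhikkqsgtikxpgb" (len 16), cursors c1@1 c2@5 c4@5 c3@11, authorship 11.224....33....
After op 5 (insert('g')): buffer="igkhikggkqsgtigkxpgb" (len 20), cursors c1@2 c2@8 c4@8 c3@15, authorship 111.22244....333....
After op 6 (insert('l')): buffer="iglkhikggllkqsgtiglkxpgb" (len 24), cursors c1@3 c2@11 c4@11 c3@19, authorship 1111.2224244....3333....
After op 7 (delete): buffer="igkhikggkqsgtigkxpgb" (len 20), cursors c1@2 c2@8 c4@8 c3@15, authorship 111.22244....333....
After op 8 (move_left): buffer="igkhikggkqsgtigkxpgb" (len 20), cursors c1@1 c2@7 c4@7 c3@14, authorship 111.22244....333....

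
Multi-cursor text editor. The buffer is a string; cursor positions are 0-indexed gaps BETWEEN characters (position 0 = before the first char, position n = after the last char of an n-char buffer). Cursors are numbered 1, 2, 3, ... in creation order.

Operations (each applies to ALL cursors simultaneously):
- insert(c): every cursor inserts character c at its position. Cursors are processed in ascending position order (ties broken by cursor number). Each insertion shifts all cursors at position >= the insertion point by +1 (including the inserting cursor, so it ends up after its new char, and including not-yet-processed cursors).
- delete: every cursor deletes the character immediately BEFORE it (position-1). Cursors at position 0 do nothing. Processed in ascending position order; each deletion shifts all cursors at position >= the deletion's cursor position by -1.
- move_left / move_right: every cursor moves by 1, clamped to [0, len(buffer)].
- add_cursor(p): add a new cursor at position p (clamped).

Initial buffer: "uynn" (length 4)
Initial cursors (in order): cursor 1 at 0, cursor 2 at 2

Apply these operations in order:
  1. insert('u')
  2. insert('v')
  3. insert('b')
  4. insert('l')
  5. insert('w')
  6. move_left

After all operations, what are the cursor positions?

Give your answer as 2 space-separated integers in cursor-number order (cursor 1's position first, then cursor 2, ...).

After op 1 (insert('u')): buffer="uuyunn" (len 6), cursors c1@1 c2@4, authorship 1..2..
After op 2 (insert('v')): buffer="uvuyuvnn" (len 8), cursors c1@2 c2@6, authorship 11..22..
After op 3 (insert('b')): buffer="uvbuyuvbnn" (len 10), cursors c1@3 c2@8, authorship 111..222..
After op 4 (insert('l')): buffer="uvbluyuvblnn" (len 12), cursors c1@4 c2@10, authorship 1111..2222..
After op 5 (insert('w')): buffer="uvblwuyuvblwnn" (len 14), cursors c1@5 c2@12, authorship 11111..22222..
After op 6 (move_left): buffer="uvblwuyuvblwnn" (len 14), cursors c1@4 c2@11, authorship 11111..22222..

Answer: 4 11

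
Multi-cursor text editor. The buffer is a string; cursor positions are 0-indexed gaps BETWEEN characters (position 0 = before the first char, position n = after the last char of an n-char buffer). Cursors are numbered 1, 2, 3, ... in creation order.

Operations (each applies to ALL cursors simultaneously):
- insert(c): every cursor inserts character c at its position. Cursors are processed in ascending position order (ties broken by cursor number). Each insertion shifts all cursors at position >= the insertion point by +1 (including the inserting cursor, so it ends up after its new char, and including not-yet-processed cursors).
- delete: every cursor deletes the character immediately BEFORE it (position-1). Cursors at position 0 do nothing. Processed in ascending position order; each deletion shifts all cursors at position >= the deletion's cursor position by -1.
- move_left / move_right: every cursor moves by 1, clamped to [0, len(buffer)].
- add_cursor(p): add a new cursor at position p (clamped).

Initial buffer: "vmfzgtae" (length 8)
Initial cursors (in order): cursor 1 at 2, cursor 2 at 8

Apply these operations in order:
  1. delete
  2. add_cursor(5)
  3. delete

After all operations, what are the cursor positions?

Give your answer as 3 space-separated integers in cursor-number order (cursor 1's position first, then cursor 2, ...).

Answer: 0 3 3

Derivation:
After op 1 (delete): buffer="vfzgta" (len 6), cursors c1@1 c2@6, authorship ......
After op 2 (add_cursor(5)): buffer="vfzgta" (len 6), cursors c1@1 c3@5 c2@6, authorship ......
After op 3 (delete): buffer="fzg" (len 3), cursors c1@0 c2@3 c3@3, authorship ...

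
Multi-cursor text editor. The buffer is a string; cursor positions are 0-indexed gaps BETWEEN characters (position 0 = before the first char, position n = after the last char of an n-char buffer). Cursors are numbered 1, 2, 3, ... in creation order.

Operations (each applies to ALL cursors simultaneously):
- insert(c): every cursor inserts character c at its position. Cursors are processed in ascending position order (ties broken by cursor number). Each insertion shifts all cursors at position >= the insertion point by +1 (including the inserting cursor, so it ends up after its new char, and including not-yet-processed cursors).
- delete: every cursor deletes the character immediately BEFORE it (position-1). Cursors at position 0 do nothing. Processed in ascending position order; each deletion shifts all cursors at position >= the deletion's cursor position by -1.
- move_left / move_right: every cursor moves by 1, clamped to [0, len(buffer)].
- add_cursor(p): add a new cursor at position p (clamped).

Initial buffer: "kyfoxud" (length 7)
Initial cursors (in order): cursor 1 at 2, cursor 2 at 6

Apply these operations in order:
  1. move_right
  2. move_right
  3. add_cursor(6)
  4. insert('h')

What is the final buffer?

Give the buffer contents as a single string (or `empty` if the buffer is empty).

Answer: kyfohxuhdh

Derivation:
After op 1 (move_right): buffer="kyfoxud" (len 7), cursors c1@3 c2@7, authorship .......
After op 2 (move_right): buffer="kyfoxud" (len 7), cursors c1@4 c2@7, authorship .......
After op 3 (add_cursor(6)): buffer="kyfoxud" (len 7), cursors c1@4 c3@6 c2@7, authorship .......
After op 4 (insert('h')): buffer="kyfohxuhdh" (len 10), cursors c1@5 c3@8 c2@10, authorship ....1..3.2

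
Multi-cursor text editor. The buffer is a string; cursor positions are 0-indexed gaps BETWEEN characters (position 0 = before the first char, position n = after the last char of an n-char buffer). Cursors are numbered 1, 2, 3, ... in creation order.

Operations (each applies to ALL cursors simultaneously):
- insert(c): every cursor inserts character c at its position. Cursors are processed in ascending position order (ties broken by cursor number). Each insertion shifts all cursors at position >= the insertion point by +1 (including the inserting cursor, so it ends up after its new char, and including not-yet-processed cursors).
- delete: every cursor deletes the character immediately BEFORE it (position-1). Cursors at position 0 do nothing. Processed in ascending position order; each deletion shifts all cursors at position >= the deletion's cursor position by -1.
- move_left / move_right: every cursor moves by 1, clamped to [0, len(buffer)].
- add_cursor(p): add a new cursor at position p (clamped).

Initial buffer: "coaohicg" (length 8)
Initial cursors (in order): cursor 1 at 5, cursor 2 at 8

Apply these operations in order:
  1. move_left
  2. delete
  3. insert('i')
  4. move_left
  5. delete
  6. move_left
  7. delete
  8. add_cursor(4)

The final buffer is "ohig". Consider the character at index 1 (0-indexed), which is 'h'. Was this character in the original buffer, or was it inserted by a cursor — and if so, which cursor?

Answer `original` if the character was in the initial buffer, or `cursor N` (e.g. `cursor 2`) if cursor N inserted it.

After op 1 (move_left): buffer="coaohicg" (len 8), cursors c1@4 c2@7, authorship ........
After op 2 (delete): buffer="coahig" (len 6), cursors c1@3 c2@5, authorship ......
After op 3 (insert('i')): buffer="coaihiig" (len 8), cursors c1@4 c2@7, authorship ...1..2.
After op 4 (move_left): buffer="coaihiig" (len 8), cursors c1@3 c2@6, authorship ...1..2.
After op 5 (delete): buffer="coihig" (len 6), cursors c1@2 c2@4, authorship ..1.2.
After op 6 (move_left): buffer="coihig" (len 6), cursors c1@1 c2@3, authorship ..1.2.
After op 7 (delete): buffer="ohig" (len 4), cursors c1@0 c2@1, authorship ..2.
After op 8 (add_cursor(4)): buffer="ohig" (len 4), cursors c1@0 c2@1 c3@4, authorship ..2.
Authorship (.=original, N=cursor N): . . 2 .
Index 1: author = original

Answer: original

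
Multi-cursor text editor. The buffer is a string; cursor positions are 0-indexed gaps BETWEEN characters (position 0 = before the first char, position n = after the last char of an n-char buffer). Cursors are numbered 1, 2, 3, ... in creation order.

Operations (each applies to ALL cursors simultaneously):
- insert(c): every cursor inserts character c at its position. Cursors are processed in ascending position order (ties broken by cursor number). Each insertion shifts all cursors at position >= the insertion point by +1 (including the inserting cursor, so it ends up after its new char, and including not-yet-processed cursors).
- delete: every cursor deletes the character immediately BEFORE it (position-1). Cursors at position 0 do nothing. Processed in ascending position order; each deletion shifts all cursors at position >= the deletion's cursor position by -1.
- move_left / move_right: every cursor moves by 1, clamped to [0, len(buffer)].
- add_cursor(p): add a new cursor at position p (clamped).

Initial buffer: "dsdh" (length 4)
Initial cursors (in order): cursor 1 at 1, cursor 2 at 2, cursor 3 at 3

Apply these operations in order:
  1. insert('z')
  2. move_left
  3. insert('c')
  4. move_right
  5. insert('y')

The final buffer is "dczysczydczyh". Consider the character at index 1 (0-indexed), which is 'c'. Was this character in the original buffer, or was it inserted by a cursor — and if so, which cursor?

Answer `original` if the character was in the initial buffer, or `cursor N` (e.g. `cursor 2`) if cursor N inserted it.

Answer: cursor 1

Derivation:
After op 1 (insert('z')): buffer="dzszdzh" (len 7), cursors c1@2 c2@4 c3@6, authorship .1.2.3.
After op 2 (move_left): buffer="dzszdzh" (len 7), cursors c1@1 c2@3 c3@5, authorship .1.2.3.
After op 3 (insert('c')): buffer="dczsczdczh" (len 10), cursors c1@2 c2@5 c3@8, authorship .11.22.33.
After op 4 (move_right): buffer="dczsczdczh" (len 10), cursors c1@3 c2@6 c3@9, authorship .11.22.33.
After op 5 (insert('y')): buffer="dczysczydczyh" (len 13), cursors c1@4 c2@8 c3@12, authorship .111.222.333.
Authorship (.=original, N=cursor N): . 1 1 1 . 2 2 2 . 3 3 3 .
Index 1: author = 1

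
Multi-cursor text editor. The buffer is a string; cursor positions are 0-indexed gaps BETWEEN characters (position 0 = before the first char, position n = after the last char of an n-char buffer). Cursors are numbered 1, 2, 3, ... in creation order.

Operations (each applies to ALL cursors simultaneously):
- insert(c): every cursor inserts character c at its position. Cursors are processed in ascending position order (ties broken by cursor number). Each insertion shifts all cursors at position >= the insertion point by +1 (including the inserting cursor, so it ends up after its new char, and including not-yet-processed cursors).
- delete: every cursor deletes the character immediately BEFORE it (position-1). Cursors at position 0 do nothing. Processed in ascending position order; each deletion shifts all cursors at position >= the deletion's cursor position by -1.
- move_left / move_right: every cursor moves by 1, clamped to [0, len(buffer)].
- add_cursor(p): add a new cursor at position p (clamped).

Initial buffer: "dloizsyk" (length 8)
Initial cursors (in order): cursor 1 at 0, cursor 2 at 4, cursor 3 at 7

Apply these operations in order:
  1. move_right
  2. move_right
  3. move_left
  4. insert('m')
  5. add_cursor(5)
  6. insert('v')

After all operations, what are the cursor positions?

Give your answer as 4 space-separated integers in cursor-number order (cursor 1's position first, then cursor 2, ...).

After op 1 (move_right): buffer="dloizsyk" (len 8), cursors c1@1 c2@5 c3@8, authorship ........
After op 2 (move_right): buffer="dloizsyk" (len 8), cursors c1@2 c2@6 c3@8, authorship ........
After op 3 (move_left): buffer="dloizsyk" (len 8), cursors c1@1 c2@5 c3@7, authorship ........
After op 4 (insert('m')): buffer="dmloizmsymk" (len 11), cursors c1@2 c2@7 c3@10, authorship .1....2..3.
After op 5 (add_cursor(5)): buffer="dmloizmsymk" (len 11), cursors c1@2 c4@5 c2@7 c3@10, authorship .1....2..3.
After op 6 (insert('v')): buffer="dmvloivzmvsymvk" (len 15), cursors c1@3 c4@7 c2@10 c3@14, authorship .11...4.22..33.

Answer: 3 10 14 7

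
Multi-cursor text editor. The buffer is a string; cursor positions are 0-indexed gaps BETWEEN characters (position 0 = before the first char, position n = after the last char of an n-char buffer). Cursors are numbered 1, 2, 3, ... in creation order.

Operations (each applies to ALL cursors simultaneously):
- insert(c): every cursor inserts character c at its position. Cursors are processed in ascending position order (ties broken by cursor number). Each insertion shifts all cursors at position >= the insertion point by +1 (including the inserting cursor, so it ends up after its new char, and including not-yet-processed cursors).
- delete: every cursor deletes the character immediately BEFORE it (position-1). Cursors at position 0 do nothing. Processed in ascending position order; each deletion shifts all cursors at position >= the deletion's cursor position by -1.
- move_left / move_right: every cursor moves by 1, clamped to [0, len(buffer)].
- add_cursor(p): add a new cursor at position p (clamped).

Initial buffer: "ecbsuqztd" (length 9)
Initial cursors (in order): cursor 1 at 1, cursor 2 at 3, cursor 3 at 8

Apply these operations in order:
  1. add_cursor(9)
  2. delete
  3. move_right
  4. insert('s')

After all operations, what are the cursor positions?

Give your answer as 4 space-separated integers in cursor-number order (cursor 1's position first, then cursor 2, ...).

Answer: 2 4 9 9

Derivation:
After op 1 (add_cursor(9)): buffer="ecbsuqztd" (len 9), cursors c1@1 c2@3 c3@8 c4@9, authorship .........
After op 2 (delete): buffer="csuqz" (len 5), cursors c1@0 c2@1 c3@5 c4@5, authorship .....
After op 3 (move_right): buffer="csuqz" (len 5), cursors c1@1 c2@2 c3@5 c4@5, authorship .....
After op 4 (insert('s')): buffer="csssuqzss" (len 9), cursors c1@2 c2@4 c3@9 c4@9, authorship .1.2...34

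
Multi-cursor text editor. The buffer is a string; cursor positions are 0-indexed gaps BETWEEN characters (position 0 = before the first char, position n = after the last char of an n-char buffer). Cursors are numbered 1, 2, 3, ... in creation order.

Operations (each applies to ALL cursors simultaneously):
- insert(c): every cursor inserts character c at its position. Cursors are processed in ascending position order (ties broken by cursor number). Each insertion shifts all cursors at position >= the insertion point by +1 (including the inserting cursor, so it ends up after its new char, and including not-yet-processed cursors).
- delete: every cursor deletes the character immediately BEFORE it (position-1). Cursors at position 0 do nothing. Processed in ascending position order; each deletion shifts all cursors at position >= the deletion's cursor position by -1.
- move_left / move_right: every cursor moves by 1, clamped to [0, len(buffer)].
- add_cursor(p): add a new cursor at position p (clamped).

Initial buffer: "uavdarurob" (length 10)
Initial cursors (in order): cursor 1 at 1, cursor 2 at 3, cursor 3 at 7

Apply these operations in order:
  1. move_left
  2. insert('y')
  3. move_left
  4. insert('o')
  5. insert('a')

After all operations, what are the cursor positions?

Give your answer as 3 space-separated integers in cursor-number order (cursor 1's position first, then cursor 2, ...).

After op 1 (move_left): buffer="uavdarurob" (len 10), cursors c1@0 c2@2 c3@6, authorship ..........
After op 2 (insert('y')): buffer="yuayvdaryurob" (len 13), cursors c1@1 c2@4 c3@9, authorship 1..2....3....
After op 3 (move_left): buffer="yuayvdaryurob" (len 13), cursors c1@0 c2@3 c3@8, authorship 1..2....3....
After op 4 (insert('o')): buffer="oyuaoyvdaroyurob" (len 16), cursors c1@1 c2@5 c3@11, authorship 11..22....33....
After op 5 (insert('a')): buffer="oayuaoayvdaroayurob" (len 19), cursors c1@2 c2@7 c3@14, authorship 111..222....333....

Answer: 2 7 14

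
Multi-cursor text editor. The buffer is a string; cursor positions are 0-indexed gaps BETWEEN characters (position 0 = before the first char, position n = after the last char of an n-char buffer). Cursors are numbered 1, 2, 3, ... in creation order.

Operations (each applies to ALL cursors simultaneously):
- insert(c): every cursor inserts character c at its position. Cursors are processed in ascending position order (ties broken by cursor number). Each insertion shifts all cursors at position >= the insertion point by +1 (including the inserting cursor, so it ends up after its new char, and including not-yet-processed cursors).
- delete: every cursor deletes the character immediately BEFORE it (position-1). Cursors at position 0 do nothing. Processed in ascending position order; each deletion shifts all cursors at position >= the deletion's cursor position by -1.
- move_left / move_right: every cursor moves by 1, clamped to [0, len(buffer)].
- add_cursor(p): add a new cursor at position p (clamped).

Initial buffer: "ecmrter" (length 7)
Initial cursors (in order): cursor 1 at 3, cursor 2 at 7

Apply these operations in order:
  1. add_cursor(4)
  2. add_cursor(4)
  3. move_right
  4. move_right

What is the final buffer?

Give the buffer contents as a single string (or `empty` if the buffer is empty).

Answer: ecmrter

Derivation:
After op 1 (add_cursor(4)): buffer="ecmrter" (len 7), cursors c1@3 c3@4 c2@7, authorship .......
After op 2 (add_cursor(4)): buffer="ecmrter" (len 7), cursors c1@3 c3@4 c4@4 c2@7, authorship .......
After op 3 (move_right): buffer="ecmrter" (len 7), cursors c1@4 c3@5 c4@5 c2@7, authorship .......
After op 4 (move_right): buffer="ecmrter" (len 7), cursors c1@5 c3@6 c4@6 c2@7, authorship .......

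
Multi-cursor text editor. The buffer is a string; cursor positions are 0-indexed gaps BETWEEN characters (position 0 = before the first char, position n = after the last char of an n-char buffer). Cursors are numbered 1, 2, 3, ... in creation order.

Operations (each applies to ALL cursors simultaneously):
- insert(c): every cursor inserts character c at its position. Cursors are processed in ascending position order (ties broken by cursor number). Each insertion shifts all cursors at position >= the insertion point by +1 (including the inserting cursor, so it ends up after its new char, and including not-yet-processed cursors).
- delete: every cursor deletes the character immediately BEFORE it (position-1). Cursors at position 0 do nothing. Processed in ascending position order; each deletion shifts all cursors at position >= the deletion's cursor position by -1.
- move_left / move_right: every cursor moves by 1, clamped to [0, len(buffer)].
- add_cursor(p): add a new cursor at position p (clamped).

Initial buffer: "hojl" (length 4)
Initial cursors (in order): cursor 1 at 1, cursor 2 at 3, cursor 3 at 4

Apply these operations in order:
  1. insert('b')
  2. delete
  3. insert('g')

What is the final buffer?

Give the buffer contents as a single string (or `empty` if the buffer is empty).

After op 1 (insert('b')): buffer="hbojblb" (len 7), cursors c1@2 c2@5 c3@7, authorship .1..2.3
After op 2 (delete): buffer="hojl" (len 4), cursors c1@1 c2@3 c3@4, authorship ....
After op 3 (insert('g')): buffer="hgojglg" (len 7), cursors c1@2 c2@5 c3@7, authorship .1..2.3

Answer: hgojglg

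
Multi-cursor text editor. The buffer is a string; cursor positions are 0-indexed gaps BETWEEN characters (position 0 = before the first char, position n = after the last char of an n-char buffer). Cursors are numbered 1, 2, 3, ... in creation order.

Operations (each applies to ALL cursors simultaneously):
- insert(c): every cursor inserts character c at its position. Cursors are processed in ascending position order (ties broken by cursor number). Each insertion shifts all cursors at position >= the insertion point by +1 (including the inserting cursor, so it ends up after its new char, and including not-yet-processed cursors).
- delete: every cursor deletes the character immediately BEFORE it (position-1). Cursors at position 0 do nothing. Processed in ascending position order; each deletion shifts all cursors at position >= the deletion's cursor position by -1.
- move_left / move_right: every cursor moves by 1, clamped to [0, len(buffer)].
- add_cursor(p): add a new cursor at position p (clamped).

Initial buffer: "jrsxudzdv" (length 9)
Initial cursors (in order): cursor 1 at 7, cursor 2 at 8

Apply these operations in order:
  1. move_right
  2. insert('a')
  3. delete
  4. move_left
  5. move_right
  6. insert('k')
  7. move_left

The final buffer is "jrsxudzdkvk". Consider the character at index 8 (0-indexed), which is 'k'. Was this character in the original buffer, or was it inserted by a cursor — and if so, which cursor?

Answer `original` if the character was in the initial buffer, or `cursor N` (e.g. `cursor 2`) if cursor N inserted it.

After op 1 (move_right): buffer="jrsxudzdv" (len 9), cursors c1@8 c2@9, authorship .........
After op 2 (insert('a')): buffer="jrsxudzdava" (len 11), cursors c1@9 c2@11, authorship ........1.2
After op 3 (delete): buffer="jrsxudzdv" (len 9), cursors c1@8 c2@9, authorship .........
After op 4 (move_left): buffer="jrsxudzdv" (len 9), cursors c1@7 c2@8, authorship .........
After op 5 (move_right): buffer="jrsxudzdv" (len 9), cursors c1@8 c2@9, authorship .........
After op 6 (insert('k')): buffer="jrsxudzdkvk" (len 11), cursors c1@9 c2@11, authorship ........1.2
After op 7 (move_left): buffer="jrsxudzdkvk" (len 11), cursors c1@8 c2@10, authorship ........1.2
Authorship (.=original, N=cursor N): . . . . . . . . 1 . 2
Index 8: author = 1

Answer: cursor 1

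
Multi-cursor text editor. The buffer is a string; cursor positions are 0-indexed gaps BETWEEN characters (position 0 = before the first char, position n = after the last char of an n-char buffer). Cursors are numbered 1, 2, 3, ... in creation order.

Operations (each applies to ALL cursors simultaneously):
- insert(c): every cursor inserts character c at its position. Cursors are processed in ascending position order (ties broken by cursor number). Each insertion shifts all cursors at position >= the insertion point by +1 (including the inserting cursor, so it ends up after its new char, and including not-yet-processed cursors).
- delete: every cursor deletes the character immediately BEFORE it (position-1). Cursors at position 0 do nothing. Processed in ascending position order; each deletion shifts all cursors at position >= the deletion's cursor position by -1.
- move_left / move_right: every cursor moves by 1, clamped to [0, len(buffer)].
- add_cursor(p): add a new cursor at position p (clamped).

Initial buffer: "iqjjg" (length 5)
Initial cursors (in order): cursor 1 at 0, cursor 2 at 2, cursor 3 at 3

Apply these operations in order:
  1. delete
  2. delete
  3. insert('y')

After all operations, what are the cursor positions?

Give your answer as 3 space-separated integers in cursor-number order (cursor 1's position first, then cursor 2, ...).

Answer: 3 3 3

Derivation:
After op 1 (delete): buffer="ijg" (len 3), cursors c1@0 c2@1 c3@1, authorship ...
After op 2 (delete): buffer="jg" (len 2), cursors c1@0 c2@0 c3@0, authorship ..
After op 3 (insert('y')): buffer="yyyjg" (len 5), cursors c1@3 c2@3 c3@3, authorship 123..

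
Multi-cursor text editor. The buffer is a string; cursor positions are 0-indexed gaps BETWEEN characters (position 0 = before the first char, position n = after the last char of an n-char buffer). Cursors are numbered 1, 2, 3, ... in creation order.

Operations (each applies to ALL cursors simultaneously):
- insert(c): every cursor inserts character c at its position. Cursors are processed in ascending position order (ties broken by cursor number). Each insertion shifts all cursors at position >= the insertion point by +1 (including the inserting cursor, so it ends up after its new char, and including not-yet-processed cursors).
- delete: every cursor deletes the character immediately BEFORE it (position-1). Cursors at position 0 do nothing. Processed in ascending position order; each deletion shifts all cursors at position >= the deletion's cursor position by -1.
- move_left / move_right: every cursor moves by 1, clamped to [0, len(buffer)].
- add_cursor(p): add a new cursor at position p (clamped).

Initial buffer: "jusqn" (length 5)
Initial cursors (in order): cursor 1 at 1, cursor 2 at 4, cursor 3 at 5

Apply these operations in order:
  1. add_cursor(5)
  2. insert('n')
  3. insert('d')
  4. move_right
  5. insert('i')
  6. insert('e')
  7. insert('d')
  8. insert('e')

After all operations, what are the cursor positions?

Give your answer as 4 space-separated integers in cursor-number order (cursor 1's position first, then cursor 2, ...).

Answer: 8 17 29 29

Derivation:
After op 1 (add_cursor(5)): buffer="jusqn" (len 5), cursors c1@1 c2@4 c3@5 c4@5, authorship .....
After op 2 (insert('n')): buffer="jnusqnnnn" (len 9), cursors c1@2 c2@6 c3@9 c4@9, authorship .1...2.34
After op 3 (insert('d')): buffer="jndusqndnnndd" (len 13), cursors c1@3 c2@8 c3@13 c4@13, authorship .11...22.3434
After op 4 (move_right): buffer="jndusqndnnndd" (len 13), cursors c1@4 c2@9 c3@13 c4@13, authorship .11...22.3434
After op 5 (insert('i')): buffer="jnduisqndninnddii" (len 17), cursors c1@5 c2@11 c3@17 c4@17, authorship .11.1..22.2343434
After op 6 (insert('e')): buffer="jnduiesqndniennddiiee" (len 21), cursors c1@6 c2@13 c3@21 c4@21, authorship .11.11..22.2234343434
After op 7 (insert('d')): buffer="jnduiedsqndniednnddiieedd" (len 25), cursors c1@7 c2@15 c3@25 c4@25, authorship .11.111..22.2223434343434
After op 8 (insert('e')): buffer="jnduiedesqndniedennddiieeddee" (len 29), cursors c1@8 c2@17 c3@29 c4@29, authorship .11.1111..22.2222343434343434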